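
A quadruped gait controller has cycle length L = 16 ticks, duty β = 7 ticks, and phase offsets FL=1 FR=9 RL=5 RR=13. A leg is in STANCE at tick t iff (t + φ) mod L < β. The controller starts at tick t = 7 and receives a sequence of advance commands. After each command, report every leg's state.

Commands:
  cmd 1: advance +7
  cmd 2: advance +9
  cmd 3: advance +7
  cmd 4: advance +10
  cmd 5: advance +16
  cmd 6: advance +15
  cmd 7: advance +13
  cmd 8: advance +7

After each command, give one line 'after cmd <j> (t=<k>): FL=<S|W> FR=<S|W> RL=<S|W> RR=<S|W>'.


start t=7: FL=W FR=S RL=W RR=S
cmd 1: advance +7 → t=14, phase=(15,7,3,11) → FL=W FR=W RL=S RR=W
cmd 2: advance +9 → t=23, phase=(8,0,12,4) → FL=W FR=S RL=W RR=S
cmd 3: advance +7 → t=30, phase=(15,7,3,11) → FL=W FR=W RL=S RR=W
cmd 4: advance +10 → t=40, phase=(9,1,13,5) → FL=W FR=S RL=W RR=S
cmd 5: advance +16 → t=56, phase=(9,1,13,5) → FL=W FR=S RL=W RR=S
cmd 6: advance +15 → t=71, phase=(8,0,12,4) → FL=W FR=S RL=W RR=S
cmd 7: advance +13 → t=84, phase=(5,13,9,1) → FL=S FR=W RL=W RR=S
cmd 8: advance +7 → t=91, phase=(12,4,0,8) → FL=W FR=S RL=S RR=W

after cmd 1 (t=14): FL=W FR=W RL=S RR=W
after cmd 2 (t=23): FL=W FR=S RL=W RR=S
after cmd 3 (t=30): FL=W FR=W RL=S RR=W
after cmd 4 (t=40): FL=W FR=S RL=W RR=S
after cmd 5 (t=56): FL=W FR=S RL=W RR=S
after cmd 6 (t=71): FL=W FR=S RL=W RR=S
after cmd 7 (t=84): FL=S FR=W RL=W RR=S
after cmd 8 (t=91): FL=W FR=S RL=S RR=W


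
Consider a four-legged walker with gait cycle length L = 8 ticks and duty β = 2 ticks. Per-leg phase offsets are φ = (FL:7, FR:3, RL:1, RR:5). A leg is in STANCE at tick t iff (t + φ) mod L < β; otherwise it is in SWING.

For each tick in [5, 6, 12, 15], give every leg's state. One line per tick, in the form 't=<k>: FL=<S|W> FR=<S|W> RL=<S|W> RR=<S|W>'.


t=5: FL=W FR=S RL=W RR=W
t=6: FL=W FR=S RL=W RR=W
t=12: FL=W FR=W RL=W RR=S
t=15: FL=W FR=W RL=S RR=W

t=5: phase=(4,0,6,2) vs β=2 → FL=W FR=S RL=W RR=W
t=6: phase=(5,1,7,3) vs β=2 → FL=W FR=S RL=W RR=W
t=12: phase=(3,7,5,1) vs β=2 → FL=W FR=W RL=W RR=S
t=15: phase=(6,2,0,4) vs β=2 → FL=W FR=W RL=S RR=W


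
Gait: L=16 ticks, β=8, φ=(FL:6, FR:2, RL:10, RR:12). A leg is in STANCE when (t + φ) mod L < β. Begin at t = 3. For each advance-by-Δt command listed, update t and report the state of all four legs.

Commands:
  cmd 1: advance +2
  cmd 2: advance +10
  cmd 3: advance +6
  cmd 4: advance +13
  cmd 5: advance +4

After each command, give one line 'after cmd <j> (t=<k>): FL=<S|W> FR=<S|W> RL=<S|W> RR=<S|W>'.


start t=3: FL=W FR=S RL=W RR=W
cmd 1: advance +2 → t=5, phase=(11,7,15,1) → FL=W FR=S RL=W RR=S
cmd 2: advance +10 → t=15, phase=(5,1,9,11) → FL=S FR=S RL=W RR=W
cmd 3: advance +6 → t=21, phase=(11,7,15,1) → FL=W FR=S RL=W RR=S
cmd 4: advance +13 → t=34, phase=(8,4,12,14) → FL=W FR=S RL=W RR=W
cmd 5: advance +4 → t=38, phase=(12,8,0,2) → FL=W FR=W RL=S RR=S

after cmd 1 (t=5): FL=W FR=S RL=W RR=S
after cmd 2 (t=15): FL=S FR=S RL=W RR=W
after cmd 3 (t=21): FL=W FR=S RL=W RR=S
after cmd 4 (t=34): FL=W FR=S RL=W RR=W
after cmd 5 (t=38): FL=W FR=W RL=S RR=S


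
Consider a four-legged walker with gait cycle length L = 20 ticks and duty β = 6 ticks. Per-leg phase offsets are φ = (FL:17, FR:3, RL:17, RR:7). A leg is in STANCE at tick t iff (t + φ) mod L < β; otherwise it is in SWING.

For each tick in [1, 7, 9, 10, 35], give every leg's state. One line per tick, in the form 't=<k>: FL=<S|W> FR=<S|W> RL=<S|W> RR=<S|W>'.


t=1: FL=W FR=S RL=W RR=W
t=7: FL=S FR=W RL=S RR=W
t=9: FL=W FR=W RL=W RR=W
t=10: FL=W FR=W RL=W RR=W
t=35: FL=W FR=W RL=W RR=S

t=1: phase=(18,4,18,8) vs β=6 → FL=W FR=S RL=W RR=W
t=7: phase=(4,10,4,14) vs β=6 → FL=S FR=W RL=S RR=W
t=9: phase=(6,12,6,16) vs β=6 → FL=W FR=W RL=W RR=W
t=10: phase=(7,13,7,17) vs β=6 → FL=W FR=W RL=W RR=W
t=35: phase=(12,18,12,2) vs β=6 → FL=W FR=W RL=W RR=S


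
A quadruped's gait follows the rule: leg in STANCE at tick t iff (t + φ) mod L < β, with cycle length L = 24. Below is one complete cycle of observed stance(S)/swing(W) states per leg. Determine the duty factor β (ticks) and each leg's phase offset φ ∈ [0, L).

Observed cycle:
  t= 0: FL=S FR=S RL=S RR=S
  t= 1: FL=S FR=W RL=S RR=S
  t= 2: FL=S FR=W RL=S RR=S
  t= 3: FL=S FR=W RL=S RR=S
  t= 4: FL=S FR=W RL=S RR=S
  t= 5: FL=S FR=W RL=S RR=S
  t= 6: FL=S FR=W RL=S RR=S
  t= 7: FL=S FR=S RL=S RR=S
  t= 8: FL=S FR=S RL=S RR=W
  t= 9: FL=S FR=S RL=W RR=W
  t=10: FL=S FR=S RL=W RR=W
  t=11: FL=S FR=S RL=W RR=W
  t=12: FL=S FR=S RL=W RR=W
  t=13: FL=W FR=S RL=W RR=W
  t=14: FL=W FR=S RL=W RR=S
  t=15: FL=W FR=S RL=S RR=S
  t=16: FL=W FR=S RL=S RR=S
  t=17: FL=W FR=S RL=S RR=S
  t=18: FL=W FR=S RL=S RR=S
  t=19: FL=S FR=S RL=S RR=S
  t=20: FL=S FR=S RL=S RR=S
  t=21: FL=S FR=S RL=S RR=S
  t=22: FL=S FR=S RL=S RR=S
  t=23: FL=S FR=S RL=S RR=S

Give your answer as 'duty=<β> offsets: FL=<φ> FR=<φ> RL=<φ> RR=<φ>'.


duty β = stance ticks per leg = 18
FL: stance ticks = 18; W→S at t=19 → φ=5
FR: stance ticks = 18; W→S at t=7 → φ=17
RL: stance ticks = 18; W→S at t=15 → φ=9
RR: stance ticks = 18; W→S at t=14 → φ=10

duty=18 offsets: FL=5 FR=17 RL=9 RR=10


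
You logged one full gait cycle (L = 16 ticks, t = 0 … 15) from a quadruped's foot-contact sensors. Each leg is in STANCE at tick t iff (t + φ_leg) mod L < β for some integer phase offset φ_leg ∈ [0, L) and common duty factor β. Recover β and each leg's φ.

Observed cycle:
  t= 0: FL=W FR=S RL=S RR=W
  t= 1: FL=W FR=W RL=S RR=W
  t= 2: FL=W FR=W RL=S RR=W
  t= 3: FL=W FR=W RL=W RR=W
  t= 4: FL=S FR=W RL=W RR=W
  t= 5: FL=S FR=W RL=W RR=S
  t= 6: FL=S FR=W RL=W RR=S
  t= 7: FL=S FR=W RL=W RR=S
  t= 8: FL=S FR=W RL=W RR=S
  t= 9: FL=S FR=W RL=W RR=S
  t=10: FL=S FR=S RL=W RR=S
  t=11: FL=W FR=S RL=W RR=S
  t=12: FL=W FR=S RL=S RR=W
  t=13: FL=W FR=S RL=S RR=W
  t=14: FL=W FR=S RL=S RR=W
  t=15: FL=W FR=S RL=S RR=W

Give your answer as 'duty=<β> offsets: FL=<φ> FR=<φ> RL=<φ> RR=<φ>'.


duty β = stance ticks per leg = 7
FL: stance ticks = 7; W→S at t=4 → φ=12
FR: stance ticks = 7; W→S at t=10 → φ=6
RL: stance ticks = 7; W→S at t=12 → φ=4
RR: stance ticks = 7; W→S at t=5 → φ=11

duty=7 offsets: FL=12 FR=6 RL=4 RR=11


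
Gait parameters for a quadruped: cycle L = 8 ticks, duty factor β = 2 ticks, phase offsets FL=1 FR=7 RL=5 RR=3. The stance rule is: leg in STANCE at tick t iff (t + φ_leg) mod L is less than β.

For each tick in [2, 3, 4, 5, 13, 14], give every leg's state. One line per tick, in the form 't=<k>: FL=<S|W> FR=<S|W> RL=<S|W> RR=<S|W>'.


t=2: FL=W FR=S RL=W RR=W
t=3: FL=W FR=W RL=S RR=W
t=4: FL=W FR=W RL=S RR=W
t=5: FL=W FR=W RL=W RR=S
t=13: FL=W FR=W RL=W RR=S
t=14: FL=W FR=W RL=W RR=S

t=2: phase=(3,1,7,5) vs β=2 → FL=W FR=S RL=W RR=W
t=3: phase=(4,2,0,6) vs β=2 → FL=W FR=W RL=S RR=W
t=4: phase=(5,3,1,7) vs β=2 → FL=W FR=W RL=S RR=W
t=5: phase=(6,4,2,0) vs β=2 → FL=W FR=W RL=W RR=S
t=13: phase=(6,4,2,0) vs β=2 → FL=W FR=W RL=W RR=S
t=14: phase=(7,5,3,1) vs β=2 → FL=W FR=W RL=W RR=S


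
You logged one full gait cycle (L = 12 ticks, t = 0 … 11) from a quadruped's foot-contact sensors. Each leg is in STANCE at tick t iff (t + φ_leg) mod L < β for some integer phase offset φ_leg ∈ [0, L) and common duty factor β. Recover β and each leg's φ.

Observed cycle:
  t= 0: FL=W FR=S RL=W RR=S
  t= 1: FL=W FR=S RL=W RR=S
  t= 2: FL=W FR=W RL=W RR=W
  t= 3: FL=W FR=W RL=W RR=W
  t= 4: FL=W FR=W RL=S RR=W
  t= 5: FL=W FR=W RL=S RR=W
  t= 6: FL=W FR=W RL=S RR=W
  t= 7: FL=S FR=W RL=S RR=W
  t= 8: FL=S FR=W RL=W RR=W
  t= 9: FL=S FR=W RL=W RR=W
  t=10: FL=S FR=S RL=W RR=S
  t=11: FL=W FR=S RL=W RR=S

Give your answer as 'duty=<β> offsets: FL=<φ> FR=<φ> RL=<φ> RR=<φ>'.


duty β = stance ticks per leg = 4
FL: stance ticks = 4; W→S at t=7 → φ=5
FR: stance ticks = 4; W→S at t=10 → φ=2
RL: stance ticks = 4; W→S at t=4 → φ=8
RR: stance ticks = 4; W→S at t=10 → φ=2

duty=4 offsets: FL=5 FR=2 RL=8 RR=2


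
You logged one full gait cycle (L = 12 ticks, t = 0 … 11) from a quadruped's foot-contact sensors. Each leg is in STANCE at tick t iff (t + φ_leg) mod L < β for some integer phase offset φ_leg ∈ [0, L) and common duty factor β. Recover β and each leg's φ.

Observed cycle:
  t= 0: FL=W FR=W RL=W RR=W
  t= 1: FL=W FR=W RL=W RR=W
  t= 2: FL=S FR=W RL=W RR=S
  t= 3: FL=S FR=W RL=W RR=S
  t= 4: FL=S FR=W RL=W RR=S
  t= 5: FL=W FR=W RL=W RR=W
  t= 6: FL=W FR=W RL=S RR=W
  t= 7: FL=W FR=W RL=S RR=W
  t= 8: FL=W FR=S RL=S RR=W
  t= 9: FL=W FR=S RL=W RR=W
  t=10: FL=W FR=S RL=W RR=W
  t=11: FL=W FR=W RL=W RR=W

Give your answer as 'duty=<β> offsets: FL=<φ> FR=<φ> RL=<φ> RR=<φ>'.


duty β = stance ticks per leg = 3
FL: stance ticks = 3; W→S at t=2 → φ=10
FR: stance ticks = 3; W→S at t=8 → φ=4
RL: stance ticks = 3; W→S at t=6 → φ=6
RR: stance ticks = 3; W→S at t=2 → φ=10

duty=3 offsets: FL=10 FR=4 RL=6 RR=10


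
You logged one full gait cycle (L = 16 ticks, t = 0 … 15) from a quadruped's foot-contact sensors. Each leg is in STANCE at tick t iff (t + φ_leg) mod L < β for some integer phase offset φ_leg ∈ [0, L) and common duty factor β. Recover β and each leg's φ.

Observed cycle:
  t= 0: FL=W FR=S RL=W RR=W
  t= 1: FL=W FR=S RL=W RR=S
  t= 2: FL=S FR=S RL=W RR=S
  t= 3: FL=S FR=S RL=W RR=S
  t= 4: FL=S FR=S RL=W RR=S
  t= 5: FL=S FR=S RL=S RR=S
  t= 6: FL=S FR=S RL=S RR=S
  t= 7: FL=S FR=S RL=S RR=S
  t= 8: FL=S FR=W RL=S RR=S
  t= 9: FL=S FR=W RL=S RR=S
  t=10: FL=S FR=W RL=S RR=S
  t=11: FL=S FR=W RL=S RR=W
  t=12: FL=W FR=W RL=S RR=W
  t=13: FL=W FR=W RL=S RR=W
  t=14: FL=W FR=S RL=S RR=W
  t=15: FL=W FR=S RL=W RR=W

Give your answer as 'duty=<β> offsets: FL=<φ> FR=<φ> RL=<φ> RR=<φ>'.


duty=10 offsets: FL=14 FR=2 RL=11 RR=15

duty β = stance ticks per leg = 10
FL: stance ticks = 10; W→S at t=2 → φ=14
FR: stance ticks = 10; W→S at t=14 → φ=2
RL: stance ticks = 10; W→S at t=5 → φ=11
RR: stance ticks = 10; W→S at t=1 → φ=15


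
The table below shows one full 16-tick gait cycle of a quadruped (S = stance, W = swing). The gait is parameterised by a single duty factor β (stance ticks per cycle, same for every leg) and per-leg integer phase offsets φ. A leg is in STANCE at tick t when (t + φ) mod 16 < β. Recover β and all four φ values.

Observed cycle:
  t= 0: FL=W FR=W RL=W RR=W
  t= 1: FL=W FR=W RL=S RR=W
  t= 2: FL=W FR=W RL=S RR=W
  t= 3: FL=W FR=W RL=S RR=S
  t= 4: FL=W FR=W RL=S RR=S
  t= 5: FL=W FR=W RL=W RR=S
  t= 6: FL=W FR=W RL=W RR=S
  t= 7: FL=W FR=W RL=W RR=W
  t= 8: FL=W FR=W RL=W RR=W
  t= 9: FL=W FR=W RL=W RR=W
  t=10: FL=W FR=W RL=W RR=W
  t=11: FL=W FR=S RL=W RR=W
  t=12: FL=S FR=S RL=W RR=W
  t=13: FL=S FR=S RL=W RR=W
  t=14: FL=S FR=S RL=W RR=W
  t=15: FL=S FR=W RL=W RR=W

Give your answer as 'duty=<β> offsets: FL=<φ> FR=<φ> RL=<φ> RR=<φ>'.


duty β = stance ticks per leg = 4
FL: stance ticks = 4; W→S at t=12 → φ=4
FR: stance ticks = 4; W→S at t=11 → φ=5
RL: stance ticks = 4; W→S at t=1 → φ=15
RR: stance ticks = 4; W→S at t=3 → φ=13

duty=4 offsets: FL=4 FR=5 RL=15 RR=13


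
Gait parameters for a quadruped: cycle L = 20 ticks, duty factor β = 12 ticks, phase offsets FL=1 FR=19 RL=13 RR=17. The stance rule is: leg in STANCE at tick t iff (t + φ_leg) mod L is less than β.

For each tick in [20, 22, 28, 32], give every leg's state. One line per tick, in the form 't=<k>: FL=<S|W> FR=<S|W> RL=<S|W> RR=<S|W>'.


t=20: FL=S FR=W RL=W RR=W
t=22: FL=S FR=S RL=W RR=W
t=28: FL=S FR=S RL=S RR=S
t=32: FL=W FR=S RL=S RR=S

t=20: phase=(1,19,13,17) vs β=12 → FL=S FR=W RL=W RR=W
t=22: phase=(3,1,15,19) vs β=12 → FL=S FR=S RL=W RR=W
t=28: phase=(9,7,1,5) vs β=12 → FL=S FR=S RL=S RR=S
t=32: phase=(13,11,5,9) vs β=12 → FL=W FR=S RL=S RR=S


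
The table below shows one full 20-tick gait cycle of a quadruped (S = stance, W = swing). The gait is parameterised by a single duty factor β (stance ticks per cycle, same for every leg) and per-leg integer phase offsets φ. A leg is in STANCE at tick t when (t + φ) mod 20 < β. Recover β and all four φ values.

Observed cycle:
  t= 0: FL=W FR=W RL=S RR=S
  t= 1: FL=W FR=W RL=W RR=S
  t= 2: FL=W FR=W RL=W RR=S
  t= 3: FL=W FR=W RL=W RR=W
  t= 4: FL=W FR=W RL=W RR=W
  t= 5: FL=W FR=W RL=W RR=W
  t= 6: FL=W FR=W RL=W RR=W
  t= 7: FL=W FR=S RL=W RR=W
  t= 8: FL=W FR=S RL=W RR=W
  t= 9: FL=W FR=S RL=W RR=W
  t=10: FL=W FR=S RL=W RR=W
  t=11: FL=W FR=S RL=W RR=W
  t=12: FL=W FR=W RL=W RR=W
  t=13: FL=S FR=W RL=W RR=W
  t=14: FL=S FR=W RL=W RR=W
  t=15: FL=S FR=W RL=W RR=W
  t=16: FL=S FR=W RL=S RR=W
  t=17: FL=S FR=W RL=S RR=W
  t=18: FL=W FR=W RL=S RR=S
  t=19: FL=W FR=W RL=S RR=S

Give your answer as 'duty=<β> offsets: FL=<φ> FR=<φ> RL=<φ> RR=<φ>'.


duty β = stance ticks per leg = 5
FL: stance ticks = 5; W→S at t=13 → φ=7
FR: stance ticks = 5; W→S at t=7 → φ=13
RL: stance ticks = 5; W→S at t=16 → φ=4
RR: stance ticks = 5; W→S at t=18 → φ=2

duty=5 offsets: FL=7 FR=13 RL=4 RR=2


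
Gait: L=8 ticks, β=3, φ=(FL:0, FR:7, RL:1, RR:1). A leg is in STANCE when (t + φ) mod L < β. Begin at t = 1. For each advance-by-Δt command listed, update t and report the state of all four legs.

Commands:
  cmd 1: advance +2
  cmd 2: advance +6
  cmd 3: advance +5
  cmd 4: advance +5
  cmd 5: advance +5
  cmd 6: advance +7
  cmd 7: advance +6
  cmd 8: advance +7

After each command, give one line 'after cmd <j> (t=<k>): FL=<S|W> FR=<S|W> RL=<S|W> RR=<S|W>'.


start t=1: FL=S FR=S RL=S RR=S
cmd 1: advance +2 → t=3, phase=(3,2,4,4) → FL=W FR=S RL=W RR=W
cmd 2: advance +6 → t=9, phase=(1,0,2,2) → FL=S FR=S RL=S RR=S
cmd 3: advance +5 → t=14, phase=(6,5,7,7) → FL=W FR=W RL=W RR=W
cmd 4: advance +5 → t=19, phase=(3,2,4,4) → FL=W FR=S RL=W RR=W
cmd 5: advance +5 → t=24, phase=(0,7,1,1) → FL=S FR=W RL=S RR=S
cmd 6: advance +7 → t=31, phase=(7,6,0,0) → FL=W FR=W RL=S RR=S
cmd 7: advance +6 → t=37, phase=(5,4,6,6) → FL=W FR=W RL=W RR=W
cmd 8: advance +7 → t=44, phase=(4,3,5,5) → FL=W FR=W RL=W RR=W

after cmd 1 (t=3): FL=W FR=S RL=W RR=W
after cmd 2 (t=9): FL=S FR=S RL=S RR=S
after cmd 3 (t=14): FL=W FR=W RL=W RR=W
after cmd 4 (t=19): FL=W FR=S RL=W RR=W
after cmd 5 (t=24): FL=S FR=W RL=S RR=S
after cmd 6 (t=31): FL=W FR=W RL=S RR=S
after cmd 7 (t=37): FL=W FR=W RL=W RR=W
after cmd 8 (t=44): FL=W FR=W RL=W RR=W


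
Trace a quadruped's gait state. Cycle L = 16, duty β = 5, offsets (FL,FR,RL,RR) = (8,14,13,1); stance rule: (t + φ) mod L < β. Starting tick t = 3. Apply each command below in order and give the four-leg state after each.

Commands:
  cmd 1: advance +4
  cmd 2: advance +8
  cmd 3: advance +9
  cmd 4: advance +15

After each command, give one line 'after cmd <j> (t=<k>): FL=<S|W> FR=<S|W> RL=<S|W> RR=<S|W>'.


after cmd 1 (t=7): FL=W FR=W RL=S RR=W
after cmd 2 (t=15): FL=W FR=W RL=W RR=S
after cmd 3 (t=24): FL=S FR=W RL=W RR=W
after cmd 4 (t=39): FL=W FR=W RL=S RR=W

start t=3: FL=W FR=S RL=S RR=S
cmd 1: advance +4 → t=7, phase=(15,5,4,8) → FL=W FR=W RL=S RR=W
cmd 2: advance +8 → t=15, phase=(7,13,12,0) → FL=W FR=W RL=W RR=S
cmd 3: advance +9 → t=24, phase=(0,6,5,9) → FL=S FR=W RL=W RR=W
cmd 4: advance +15 → t=39, phase=(15,5,4,8) → FL=W FR=W RL=S RR=W


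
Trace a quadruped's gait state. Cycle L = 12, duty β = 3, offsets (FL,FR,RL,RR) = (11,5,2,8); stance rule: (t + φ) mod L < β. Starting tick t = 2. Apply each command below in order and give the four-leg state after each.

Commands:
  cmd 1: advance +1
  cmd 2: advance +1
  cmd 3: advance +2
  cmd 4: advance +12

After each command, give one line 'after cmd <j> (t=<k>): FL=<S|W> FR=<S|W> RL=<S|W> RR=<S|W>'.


after cmd 1 (t=3): FL=S FR=W RL=W RR=W
after cmd 2 (t=4): FL=W FR=W RL=W RR=S
after cmd 3 (t=6): FL=W FR=W RL=W RR=S
after cmd 4 (t=18): FL=W FR=W RL=W RR=S

start t=2: FL=S FR=W RL=W RR=W
cmd 1: advance +1 → t=3, phase=(2,8,5,11) → FL=S FR=W RL=W RR=W
cmd 2: advance +1 → t=4, phase=(3,9,6,0) → FL=W FR=W RL=W RR=S
cmd 3: advance +2 → t=6, phase=(5,11,8,2) → FL=W FR=W RL=W RR=S
cmd 4: advance +12 → t=18, phase=(5,11,8,2) → FL=W FR=W RL=W RR=S


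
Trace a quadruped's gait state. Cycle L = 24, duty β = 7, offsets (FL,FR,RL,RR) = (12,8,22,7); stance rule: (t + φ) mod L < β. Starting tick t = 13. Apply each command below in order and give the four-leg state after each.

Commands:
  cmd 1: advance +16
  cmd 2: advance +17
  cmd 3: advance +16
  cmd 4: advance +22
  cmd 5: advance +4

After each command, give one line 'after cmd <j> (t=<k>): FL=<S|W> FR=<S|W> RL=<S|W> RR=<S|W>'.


start t=13: FL=S FR=W RL=W RR=W
cmd 1: advance +16 → t=29, phase=(17,13,3,12) → FL=W FR=W RL=S RR=W
cmd 2: advance +17 → t=46, phase=(10,6,20,5) → FL=W FR=S RL=W RR=S
cmd 3: advance +16 → t=62, phase=(2,22,12,21) → FL=S FR=W RL=W RR=W
cmd 4: advance +22 → t=84, phase=(0,20,10,19) → FL=S FR=W RL=W RR=W
cmd 5: advance +4 → t=88, phase=(4,0,14,23) → FL=S FR=S RL=W RR=W

after cmd 1 (t=29): FL=W FR=W RL=S RR=W
after cmd 2 (t=46): FL=W FR=S RL=W RR=S
after cmd 3 (t=62): FL=S FR=W RL=W RR=W
after cmd 4 (t=84): FL=S FR=W RL=W RR=W
after cmd 5 (t=88): FL=S FR=S RL=W RR=W


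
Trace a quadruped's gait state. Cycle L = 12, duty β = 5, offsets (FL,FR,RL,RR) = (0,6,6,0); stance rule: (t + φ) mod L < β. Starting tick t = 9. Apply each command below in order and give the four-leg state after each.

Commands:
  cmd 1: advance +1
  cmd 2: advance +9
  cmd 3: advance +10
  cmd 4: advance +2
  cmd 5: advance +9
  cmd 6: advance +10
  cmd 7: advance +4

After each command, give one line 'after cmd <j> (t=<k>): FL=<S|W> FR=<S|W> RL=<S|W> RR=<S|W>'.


after cmd 1 (t=10): FL=W FR=S RL=S RR=W
after cmd 2 (t=19): FL=W FR=S RL=S RR=W
after cmd 3 (t=29): FL=W FR=W RL=W RR=W
after cmd 4 (t=31): FL=W FR=S RL=S RR=W
after cmd 5 (t=40): FL=S FR=W RL=W RR=S
after cmd 6 (t=50): FL=S FR=W RL=W RR=S
after cmd 7 (t=54): FL=W FR=S RL=S RR=W

start t=9: FL=W FR=S RL=S RR=W
cmd 1: advance +1 → t=10, phase=(10,4,4,10) → FL=W FR=S RL=S RR=W
cmd 2: advance +9 → t=19, phase=(7,1,1,7) → FL=W FR=S RL=S RR=W
cmd 3: advance +10 → t=29, phase=(5,11,11,5) → FL=W FR=W RL=W RR=W
cmd 4: advance +2 → t=31, phase=(7,1,1,7) → FL=W FR=S RL=S RR=W
cmd 5: advance +9 → t=40, phase=(4,10,10,4) → FL=S FR=W RL=W RR=S
cmd 6: advance +10 → t=50, phase=(2,8,8,2) → FL=S FR=W RL=W RR=S
cmd 7: advance +4 → t=54, phase=(6,0,0,6) → FL=W FR=S RL=S RR=W


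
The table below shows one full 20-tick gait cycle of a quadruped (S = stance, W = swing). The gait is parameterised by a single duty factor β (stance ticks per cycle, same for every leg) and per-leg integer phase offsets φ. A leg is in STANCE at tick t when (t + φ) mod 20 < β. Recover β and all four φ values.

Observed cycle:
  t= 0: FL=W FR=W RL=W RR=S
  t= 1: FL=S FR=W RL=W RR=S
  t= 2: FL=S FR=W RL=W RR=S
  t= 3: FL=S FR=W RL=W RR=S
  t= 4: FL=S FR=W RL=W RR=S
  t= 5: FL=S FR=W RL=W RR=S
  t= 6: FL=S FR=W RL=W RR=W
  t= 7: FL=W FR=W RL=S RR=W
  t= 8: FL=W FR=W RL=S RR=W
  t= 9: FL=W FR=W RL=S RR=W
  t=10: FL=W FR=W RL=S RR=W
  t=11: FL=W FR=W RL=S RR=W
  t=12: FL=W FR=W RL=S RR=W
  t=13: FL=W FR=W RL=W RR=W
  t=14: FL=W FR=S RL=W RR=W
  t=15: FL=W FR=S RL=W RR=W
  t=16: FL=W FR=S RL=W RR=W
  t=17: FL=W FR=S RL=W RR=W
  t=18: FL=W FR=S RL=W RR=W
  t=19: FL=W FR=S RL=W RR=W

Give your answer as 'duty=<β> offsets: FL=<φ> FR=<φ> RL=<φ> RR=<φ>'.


duty=6 offsets: FL=19 FR=6 RL=13 RR=0

duty β = stance ticks per leg = 6
FL: stance ticks = 6; W→S at t=1 → φ=19
FR: stance ticks = 6; W→S at t=14 → φ=6
RL: stance ticks = 6; W→S at t=7 → φ=13
RR: stance ticks = 6; W→S at t=0 → φ=0


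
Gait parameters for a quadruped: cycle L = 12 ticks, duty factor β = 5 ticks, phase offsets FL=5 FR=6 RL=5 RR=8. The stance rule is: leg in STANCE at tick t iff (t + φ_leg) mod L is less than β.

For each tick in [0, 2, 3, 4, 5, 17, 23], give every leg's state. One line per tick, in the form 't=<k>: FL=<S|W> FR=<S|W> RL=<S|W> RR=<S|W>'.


t=0: phase=(5,6,5,8) vs β=5 → FL=W FR=W RL=W RR=W
t=2: phase=(7,8,7,10) vs β=5 → FL=W FR=W RL=W RR=W
t=3: phase=(8,9,8,11) vs β=5 → FL=W FR=W RL=W RR=W
t=4: phase=(9,10,9,0) vs β=5 → FL=W FR=W RL=W RR=S
t=5: phase=(10,11,10,1) vs β=5 → FL=W FR=W RL=W RR=S
t=17: phase=(10,11,10,1) vs β=5 → FL=W FR=W RL=W RR=S
t=23: phase=(4,5,4,7) vs β=5 → FL=S FR=W RL=S RR=W

t=0: FL=W FR=W RL=W RR=W
t=2: FL=W FR=W RL=W RR=W
t=3: FL=W FR=W RL=W RR=W
t=4: FL=W FR=W RL=W RR=S
t=5: FL=W FR=W RL=W RR=S
t=17: FL=W FR=W RL=W RR=S
t=23: FL=S FR=W RL=S RR=W


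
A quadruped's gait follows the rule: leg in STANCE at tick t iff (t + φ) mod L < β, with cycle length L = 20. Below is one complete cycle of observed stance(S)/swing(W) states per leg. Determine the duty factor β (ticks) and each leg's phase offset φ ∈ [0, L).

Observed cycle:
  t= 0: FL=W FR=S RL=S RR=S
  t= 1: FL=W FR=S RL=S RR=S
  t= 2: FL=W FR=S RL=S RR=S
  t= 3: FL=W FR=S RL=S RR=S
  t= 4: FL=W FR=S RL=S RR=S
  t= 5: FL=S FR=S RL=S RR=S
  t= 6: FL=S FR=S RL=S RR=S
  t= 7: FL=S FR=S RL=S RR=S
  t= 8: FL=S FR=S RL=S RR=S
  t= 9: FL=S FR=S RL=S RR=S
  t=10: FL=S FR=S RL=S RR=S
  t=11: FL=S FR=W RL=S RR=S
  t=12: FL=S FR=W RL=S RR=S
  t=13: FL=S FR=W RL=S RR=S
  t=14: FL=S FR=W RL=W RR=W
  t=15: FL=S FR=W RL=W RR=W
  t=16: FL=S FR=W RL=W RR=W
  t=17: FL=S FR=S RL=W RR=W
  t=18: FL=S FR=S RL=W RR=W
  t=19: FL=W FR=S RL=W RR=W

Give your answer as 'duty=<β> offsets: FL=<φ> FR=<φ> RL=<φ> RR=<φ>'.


duty β = stance ticks per leg = 14
FL: stance ticks = 14; W→S at t=5 → φ=15
FR: stance ticks = 14; W→S at t=17 → φ=3
RL: stance ticks = 14; W→S at t=0 → φ=0
RR: stance ticks = 14; W→S at t=0 → φ=0

duty=14 offsets: FL=15 FR=3 RL=0 RR=0


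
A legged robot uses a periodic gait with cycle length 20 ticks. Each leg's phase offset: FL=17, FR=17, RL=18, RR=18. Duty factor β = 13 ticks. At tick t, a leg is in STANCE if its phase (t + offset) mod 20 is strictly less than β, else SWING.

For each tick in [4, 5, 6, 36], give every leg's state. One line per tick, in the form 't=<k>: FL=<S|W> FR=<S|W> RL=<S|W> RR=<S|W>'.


t=4: phase=(1,1,2,2) vs β=13 → FL=S FR=S RL=S RR=S
t=5: phase=(2,2,3,3) vs β=13 → FL=S FR=S RL=S RR=S
t=6: phase=(3,3,4,4) vs β=13 → FL=S FR=S RL=S RR=S
t=36: phase=(13,13,14,14) vs β=13 → FL=W FR=W RL=W RR=W

t=4: FL=S FR=S RL=S RR=S
t=5: FL=S FR=S RL=S RR=S
t=6: FL=S FR=S RL=S RR=S
t=36: FL=W FR=W RL=W RR=W


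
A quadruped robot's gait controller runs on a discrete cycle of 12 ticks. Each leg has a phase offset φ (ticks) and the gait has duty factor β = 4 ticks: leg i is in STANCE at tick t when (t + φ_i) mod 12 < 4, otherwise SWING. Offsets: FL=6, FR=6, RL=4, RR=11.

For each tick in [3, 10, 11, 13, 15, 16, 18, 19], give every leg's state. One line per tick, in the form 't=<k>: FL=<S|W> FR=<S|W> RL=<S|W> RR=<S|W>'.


t=3: phase=(9,9,7,2) vs β=4 → FL=W FR=W RL=W RR=S
t=10: phase=(4,4,2,9) vs β=4 → FL=W FR=W RL=S RR=W
t=11: phase=(5,5,3,10) vs β=4 → FL=W FR=W RL=S RR=W
t=13: phase=(7,7,5,0) vs β=4 → FL=W FR=W RL=W RR=S
t=15: phase=(9,9,7,2) vs β=4 → FL=W FR=W RL=W RR=S
t=16: phase=(10,10,8,3) vs β=4 → FL=W FR=W RL=W RR=S
t=18: phase=(0,0,10,5) vs β=4 → FL=S FR=S RL=W RR=W
t=19: phase=(1,1,11,6) vs β=4 → FL=S FR=S RL=W RR=W

t=3: FL=W FR=W RL=W RR=S
t=10: FL=W FR=W RL=S RR=W
t=11: FL=W FR=W RL=S RR=W
t=13: FL=W FR=W RL=W RR=S
t=15: FL=W FR=W RL=W RR=S
t=16: FL=W FR=W RL=W RR=S
t=18: FL=S FR=S RL=W RR=W
t=19: FL=S FR=S RL=W RR=W


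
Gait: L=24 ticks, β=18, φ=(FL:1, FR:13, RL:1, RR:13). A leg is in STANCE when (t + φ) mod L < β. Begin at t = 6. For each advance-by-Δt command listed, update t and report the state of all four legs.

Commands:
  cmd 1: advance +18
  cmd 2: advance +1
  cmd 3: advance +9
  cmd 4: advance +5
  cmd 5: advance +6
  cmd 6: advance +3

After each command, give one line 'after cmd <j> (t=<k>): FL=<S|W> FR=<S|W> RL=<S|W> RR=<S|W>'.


after cmd 1 (t=24): FL=S FR=S RL=S RR=S
after cmd 2 (t=25): FL=S FR=S RL=S RR=S
after cmd 3 (t=34): FL=S FR=W RL=S RR=W
after cmd 4 (t=39): FL=S FR=S RL=S RR=S
after cmd 5 (t=45): FL=W FR=S RL=W RR=S
after cmd 6 (t=48): FL=S FR=S RL=S RR=S

start t=6: FL=S FR=W RL=S RR=W
cmd 1: advance +18 → t=24, phase=(1,13,1,13) → FL=S FR=S RL=S RR=S
cmd 2: advance +1 → t=25, phase=(2,14,2,14) → FL=S FR=S RL=S RR=S
cmd 3: advance +9 → t=34, phase=(11,23,11,23) → FL=S FR=W RL=S RR=W
cmd 4: advance +5 → t=39, phase=(16,4,16,4) → FL=S FR=S RL=S RR=S
cmd 5: advance +6 → t=45, phase=(22,10,22,10) → FL=W FR=S RL=W RR=S
cmd 6: advance +3 → t=48, phase=(1,13,1,13) → FL=S FR=S RL=S RR=S


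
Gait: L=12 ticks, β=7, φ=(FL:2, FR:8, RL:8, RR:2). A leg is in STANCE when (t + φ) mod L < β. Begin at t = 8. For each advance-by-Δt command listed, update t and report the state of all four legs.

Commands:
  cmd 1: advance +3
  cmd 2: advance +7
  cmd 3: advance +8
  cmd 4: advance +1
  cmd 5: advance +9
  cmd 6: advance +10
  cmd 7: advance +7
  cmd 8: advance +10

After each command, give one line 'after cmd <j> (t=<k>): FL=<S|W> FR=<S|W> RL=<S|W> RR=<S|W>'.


start t=8: FL=W FR=S RL=S RR=W
cmd 1: advance +3 → t=11, phase=(1,7,7,1) → FL=S FR=W RL=W RR=S
cmd 2: advance +7 → t=18, phase=(8,2,2,8) → FL=W FR=S RL=S RR=W
cmd 3: advance +8 → t=26, phase=(4,10,10,4) → FL=S FR=W RL=W RR=S
cmd 4: advance +1 → t=27, phase=(5,11,11,5) → FL=S FR=W RL=W RR=S
cmd 5: advance +9 → t=36, phase=(2,8,8,2) → FL=S FR=W RL=W RR=S
cmd 6: advance +10 → t=46, phase=(0,6,6,0) → FL=S FR=S RL=S RR=S
cmd 7: advance +7 → t=53, phase=(7,1,1,7) → FL=W FR=S RL=S RR=W
cmd 8: advance +10 → t=63, phase=(5,11,11,5) → FL=S FR=W RL=W RR=S

after cmd 1 (t=11): FL=S FR=W RL=W RR=S
after cmd 2 (t=18): FL=W FR=S RL=S RR=W
after cmd 3 (t=26): FL=S FR=W RL=W RR=S
after cmd 4 (t=27): FL=S FR=W RL=W RR=S
after cmd 5 (t=36): FL=S FR=W RL=W RR=S
after cmd 6 (t=46): FL=S FR=S RL=S RR=S
after cmd 7 (t=53): FL=W FR=S RL=S RR=W
after cmd 8 (t=63): FL=S FR=W RL=W RR=S


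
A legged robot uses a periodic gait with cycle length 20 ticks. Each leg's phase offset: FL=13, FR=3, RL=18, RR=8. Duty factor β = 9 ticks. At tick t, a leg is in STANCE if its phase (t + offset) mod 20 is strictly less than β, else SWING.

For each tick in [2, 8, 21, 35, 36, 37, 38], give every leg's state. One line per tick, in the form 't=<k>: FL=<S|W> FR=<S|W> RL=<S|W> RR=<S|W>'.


t=2: FL=W FR=S RL=S RR=W
t=8: FL=S FR=W RL=S RR=W
t=21: FL=W FR=S RL=W RR=W
t=35: FL=S FR=W RL=W RR=S
t=36: FL=W FR=W RL=W RR=S
t=37: FL=W FR=S RL=W RR=S
t=38: FL=W FR=S RL=W RR=S

t=2: phase=(15,5,0,10) vs β=9 → FL=W FR=S RL=S RR=W
t=8: phase=(1,11,6,16) vs β=9 → FL=S FR=W RL=S RR=W
t=21: phase=(14,4,19,9) vs β=9 → FL=W FR=S RL=W RR=W
t=35: phase=(8,18,13,3) vs β=9 → FL=S FR=W RL=W RR=S
t=36: phase=(9,19,14,4) vs β=9 → FL=W FR=W RL=W RR=S
t=37: phase=(10,0,15,5) vs β=9 → FL=W FR=S RL=W RR=S
t=38: phase=(11,1,16,6) vs β=9 → FL=W FR=S RL=W RR=S


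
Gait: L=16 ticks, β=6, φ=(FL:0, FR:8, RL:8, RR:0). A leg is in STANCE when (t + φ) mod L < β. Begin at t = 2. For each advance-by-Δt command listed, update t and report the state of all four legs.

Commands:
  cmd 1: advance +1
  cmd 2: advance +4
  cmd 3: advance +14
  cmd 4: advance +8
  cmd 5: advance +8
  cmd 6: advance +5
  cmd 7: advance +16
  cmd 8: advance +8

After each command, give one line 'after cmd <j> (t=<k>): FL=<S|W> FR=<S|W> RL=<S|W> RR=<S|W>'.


start t=2: FL=S FR=W RL=W RR=S
cmd 1: advance +1 → t=3, phase=(3,11,11,3) → FL=S FR=W RL=W RR=S
cmd 2: advance +4 → t=7, phase=(7,15,15,7) → FL=W FR=W RL=W RR=W
cmd 3: advance +14 → t=21, phase=(5,13,13,5) → FL=S FR=W RL=W RR=S
cmd 4: advance +8 → t=29, phase=(13,5,5,13) → FL=W FR=S RL=S RR=W
cmd 5: advance +8 → t=37, phase=(5,13,13,5) → FL=S FR=W RL=W RR=S
cmd 6: advance +5 → t=42, phase=(10,2,2,10) → FL=W FR=S RL=S RR=W
cmd 7: advance +16 → t=58, phase=(10,2,2,10) → FL=W FR=S RL=S RR=W
cmd 8: advance +8 → t=66, phase=(2,10,10,2) → FL=S FR=W RL=W RR=S

after cmd 1 (t=3): FL=S FR=W RL=W RR=S
after cmd 2 (t=7): FL=W FR=W RL=W RR=W
after cmd 3 (t=21): FL=S FR=W RL=W RR=S
after cmd 4 (t=29): FL=W FR=S RL=S RR=W
after cmd 5 (t=37): FL=S FR=W RL=W RR=S
after cmd 6 (t=42): FL=W FR=S RL=S RR=W
after cmd 7 (t=58): FL=W FR=S RL=S RR=W
after cmd 8 (t=66): FL=S FR=W RL=W RR=S


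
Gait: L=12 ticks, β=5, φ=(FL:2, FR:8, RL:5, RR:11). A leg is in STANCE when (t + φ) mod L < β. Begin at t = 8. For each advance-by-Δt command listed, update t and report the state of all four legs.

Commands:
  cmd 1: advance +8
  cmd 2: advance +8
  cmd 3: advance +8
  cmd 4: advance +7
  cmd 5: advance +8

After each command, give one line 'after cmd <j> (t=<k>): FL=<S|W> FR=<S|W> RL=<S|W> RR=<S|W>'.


after cmd 1 (t=16): FL=W FR=S RL=W RR=S
after cmd 2 (t=24): FL=S FR=W RL=W RR=W
after cmd 3 (t=32): FL=W FR=S RL=S RR=W
after cmd 4 (t=39): FL=W FR=W RL=W RR=S
after cmd 5 (t=47): FL=S FR=W RL=S RR=W

start t=8: FL=W FR=S RL=S RR=W
cmd 1: advance +8 → t=16, phase=(6,0,9,3) → FL=W FR=S RL=W RR=S
cmd 2: advance +8 → t=24, phase=(2,8,5,11) → FL=S FR=W RL=W RR=W
cmd 3: advance +8 → t=32, phase=(10,4,1,7) → FL=W FR=S RL=S RR=W
cmd 4: advance +7 → t=39, phase=(5,11,8,2) → FL=W FR=W RL=W RR=S
cmd 5: advance +8 → t=47, phase=(1,7,4,10) → FL=S FR=W RL=S RR=W


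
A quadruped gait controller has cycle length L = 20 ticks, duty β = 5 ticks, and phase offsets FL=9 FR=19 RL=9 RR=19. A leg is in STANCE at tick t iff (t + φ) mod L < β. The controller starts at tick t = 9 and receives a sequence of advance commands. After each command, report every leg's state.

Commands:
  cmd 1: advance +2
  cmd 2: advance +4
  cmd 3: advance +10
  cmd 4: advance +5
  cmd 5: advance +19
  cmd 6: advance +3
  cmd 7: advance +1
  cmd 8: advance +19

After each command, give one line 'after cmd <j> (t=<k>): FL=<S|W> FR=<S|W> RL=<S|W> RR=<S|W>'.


start t=9: FL=W FR=W RL=W RR=W
cmd 1: advance +2 → t=11, phase=(0,10,0,10) → FL=S FR=W RL=S RR=W
cmd 2: advance +4 → t=15, phase=(4,14,4,14) → FL=S FR=W RL=S RR=W
cmd 3: advance +10 → t=25, phase=(14,4,14,4) → FL=W FR=S RL=W RR=S
cmd 4: advance +5 → t=30, phase=(19,9,19,9) → FL=W FR=W RL=W RR=W
cmd 5: advance +19 → t=49, phase=(18,8,18,8) → FL=W FR=W RL=W RR=W
cmd 6: advance +3 → t=52, phase=(1,11,1,11) → FL=S FR=W RL=S RR=W
cmd 7: advance +1 → t=53, phase=(2,12,2,12) → FL=S FR=W RL=S RR=W
cmd 8: advance +19 → t=72, phase=(1,11,1,11) → FL=S FR=W RL=S RR=W

after cmd 1 (t=11): FL=S FR=W RL=S RR=W
after cmd 2 (t=15): FL=S FR=W RL=S RR=W
after cmd 3 (t=25): FL=W FR=S RL=W RR=S
after cmd 4 (t=30): FL=W FR=W RL=W RR=W
after cmd 5 (t=49): FL=W FR=W RL=W RR=W
after cmd 6 (t=52): FL=S FR=W RL=S RR=W
after cmd 7 (t=53): FL=S FR=W RL=S RR=W
after cmd 8 (t=72): FL=S FR=W RL=S RR=W


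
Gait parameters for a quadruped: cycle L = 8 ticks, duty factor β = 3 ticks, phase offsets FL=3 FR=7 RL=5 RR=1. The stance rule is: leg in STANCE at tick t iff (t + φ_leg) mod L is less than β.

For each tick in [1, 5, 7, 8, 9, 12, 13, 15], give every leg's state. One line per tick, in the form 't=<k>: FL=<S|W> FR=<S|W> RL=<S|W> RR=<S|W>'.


t=1: FL=W FR=S RL=W RR=S
t=5: FL=S FR=W RL=S RR=W
t=7: FL=S FR=W RL=W RR=S
t=8: FL=W FR=W RL=W RR=S
t=9: FL=W FR=S RL=W RR=S
t=12: FL=W FR=W RL=S RR=W
t=13: FL=S FR=W RL=S RR=W
t=15: FL=S FR=W RL=W RR=S

t=1: phase=(4,0,6,2) vs β=3 → FL=W FR=S RL=W RR=S
t=5: phase=(0,4,2,6) vs β=3 → FL=S FR=W RL=S RR=W
t=7: phase=(2,6,4,0) vs β=3 → FL=S FR=W RL=W RR=S
t=8: phase=(3,7,5,1) vs β=3 → FL=W FR=W RL=W RR=S
t=9: phase=(4,0,6,2) vs β=3 → FL=W FR=S RL=W RR=S
t=12: phase=(7,3,1,5) vs β=3 → FL=W FR=W RL=S RR=W
t=13: phase=(0,4,2,6) vs β=3 → FL=S FR=W RL=S RR=W
t=15: phase=(2,6,4,0) vs β=3 → FL=S FR=W RL=W RR=S


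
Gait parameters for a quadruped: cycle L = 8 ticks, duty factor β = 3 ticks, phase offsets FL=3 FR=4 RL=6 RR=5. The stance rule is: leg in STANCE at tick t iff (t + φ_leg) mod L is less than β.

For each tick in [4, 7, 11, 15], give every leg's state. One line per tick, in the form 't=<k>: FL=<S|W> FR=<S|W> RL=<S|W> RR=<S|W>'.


t=4: FL=W FR=S RL=S RR=S
t=7: FL=S FR=W RL=W RR=W
t=11: FL=W FR=W RL=S RR=S
t=15: FL=S FR=W RL=W RR=W

t=4: phase=(7,0,2,1) vs β=3 → FL=W FR=S RL=S RR=S
t=7: phase=(2,3,5,4) vs β=3 → FL=S FR=W RL=W RR=W
t=11: phase=(6,7,1,0) vs β=3 → FL=W FR=W RL=S RR=S
t=15: phase=(2,3,5,4) vs β=3 → FL=S FR=W RL=W RR=W


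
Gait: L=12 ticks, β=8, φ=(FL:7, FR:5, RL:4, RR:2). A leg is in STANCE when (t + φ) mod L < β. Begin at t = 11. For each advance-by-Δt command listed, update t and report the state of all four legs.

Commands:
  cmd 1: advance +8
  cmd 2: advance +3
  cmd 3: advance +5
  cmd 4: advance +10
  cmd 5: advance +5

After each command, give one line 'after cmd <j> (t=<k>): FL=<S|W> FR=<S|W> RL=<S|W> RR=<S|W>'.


start t=11: FL=S FR=S RL=S RR=S
cmd 1: advance +8 → t=19, phase=(2,0,11,9) → FL=S FR=S RL=W RR=W
cmd 2: advance +3 → t=22, phase=(5,3,2,0) → FL=S FR=S RL=S RR=S
cmd 3: advance +5 → t=27, phase=(10,8,7,5) → FL=W FR=W RL=S RR=S
cmd 4: advance +10 → t=37, phase=(8,6,5,3) → FL=W FR=S RL=S RR=S
cmd 5: advance +5 → t=42, phase=(1,11,10,8) → FL=S FR=W RL=W RR=W

after cmd 1 (t=19): FL=S FR=S RL=W RR=W
after cmd 2 (t=22): FL=S FR=S RL=S RR=S
after cmd 3 (t=27): FL=W FR=W RL=S RR=S
after cmd 4 (t=37): FL=W FR=S RL=S RR=S
after cmd 5 (t=42): FL=S FR=W RL=W RR=W


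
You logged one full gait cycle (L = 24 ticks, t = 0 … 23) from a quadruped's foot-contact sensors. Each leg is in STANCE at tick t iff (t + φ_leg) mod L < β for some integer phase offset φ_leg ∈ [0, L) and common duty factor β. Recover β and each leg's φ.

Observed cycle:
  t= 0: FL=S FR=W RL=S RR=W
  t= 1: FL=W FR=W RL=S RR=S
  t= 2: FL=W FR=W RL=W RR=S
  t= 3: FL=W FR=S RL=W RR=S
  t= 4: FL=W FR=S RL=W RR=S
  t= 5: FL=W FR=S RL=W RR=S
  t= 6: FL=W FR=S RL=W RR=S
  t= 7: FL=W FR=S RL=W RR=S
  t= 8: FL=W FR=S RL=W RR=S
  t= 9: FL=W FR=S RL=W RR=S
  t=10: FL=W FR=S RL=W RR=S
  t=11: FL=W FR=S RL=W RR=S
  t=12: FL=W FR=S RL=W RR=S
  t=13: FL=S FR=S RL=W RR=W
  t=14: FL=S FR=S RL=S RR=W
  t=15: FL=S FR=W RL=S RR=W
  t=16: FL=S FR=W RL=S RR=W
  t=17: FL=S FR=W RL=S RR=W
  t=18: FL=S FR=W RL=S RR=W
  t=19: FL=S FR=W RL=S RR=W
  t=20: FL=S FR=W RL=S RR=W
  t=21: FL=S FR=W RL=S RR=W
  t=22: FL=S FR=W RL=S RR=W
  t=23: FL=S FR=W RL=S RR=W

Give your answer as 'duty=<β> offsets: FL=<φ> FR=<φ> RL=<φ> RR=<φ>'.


duty=12 offsets: FL=11 FR=21 RL=10 RR=23

duty β = stance ticks per leg = 12
FL: stance ticks = 12; W→S at t=13 → φ=11
FR: stance ticks = 12; W→S at t=3 → φ=21
RL: stance ticks = 12; W→S at t=14 → φ=10
RR: stance ticks = 12; W→S at t=1 → φ=23


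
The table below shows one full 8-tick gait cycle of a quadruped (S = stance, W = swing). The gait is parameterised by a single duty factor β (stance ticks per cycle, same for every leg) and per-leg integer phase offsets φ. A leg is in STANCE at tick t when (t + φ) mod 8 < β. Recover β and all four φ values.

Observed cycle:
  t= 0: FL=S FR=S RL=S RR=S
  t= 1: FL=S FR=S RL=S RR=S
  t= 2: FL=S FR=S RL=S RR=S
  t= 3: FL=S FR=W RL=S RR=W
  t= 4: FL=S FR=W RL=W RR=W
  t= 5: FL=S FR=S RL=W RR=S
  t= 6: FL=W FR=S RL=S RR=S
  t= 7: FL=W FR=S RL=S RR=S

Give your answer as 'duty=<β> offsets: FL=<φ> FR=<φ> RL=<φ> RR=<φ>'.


duty=6 offsets: FL=0 FR=3 RL=2 RR=3

duty β = stance ticks per leg = 6
FL: stance ticks = 6; W→S at t=0 → φ=0
FR: stance ticks = 6; W→S at t=5 → φ=3
RL: stance ticks = 6; W→S at t=6 → φ=2
RR: stance ticks = 6; W→S at t=5 → φ=3


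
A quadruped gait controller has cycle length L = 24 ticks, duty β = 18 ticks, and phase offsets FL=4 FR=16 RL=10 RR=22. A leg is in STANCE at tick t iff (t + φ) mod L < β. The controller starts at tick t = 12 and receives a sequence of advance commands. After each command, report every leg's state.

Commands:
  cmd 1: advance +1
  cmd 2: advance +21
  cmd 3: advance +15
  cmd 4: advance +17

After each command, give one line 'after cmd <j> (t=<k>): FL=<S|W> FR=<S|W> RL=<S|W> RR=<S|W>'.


after cmd 1 (t=13): FL=S FR=S RL=W RR=S
after cmd 2 (t=34): FL=S FR=S RL=W RR=S
after cmd 3 (t=49): FL=S FR=S RL=S RR=W
after cmd 4 (t=66): FL=W FR=S RL=S RR=S

start t=12: FL=S FR=S RL=W RR=S
cmd 1: advance +1 → t=13, phase=(17,5,23,11) → FL=S FR=S RL=W RR=S
cmd 2: advance +21 → t=34, phase=(14,2,20,8) → FL=S FR=S RL=W RR=S
cmd 3: advance +15 → t=49, phase=(5,17,11,23) → FL=S FR=S RL=S RR=W
cmd 4: advance +17 → t=66, phase=(22,10,4,16) → FL=W FR=S RL=S RR=S


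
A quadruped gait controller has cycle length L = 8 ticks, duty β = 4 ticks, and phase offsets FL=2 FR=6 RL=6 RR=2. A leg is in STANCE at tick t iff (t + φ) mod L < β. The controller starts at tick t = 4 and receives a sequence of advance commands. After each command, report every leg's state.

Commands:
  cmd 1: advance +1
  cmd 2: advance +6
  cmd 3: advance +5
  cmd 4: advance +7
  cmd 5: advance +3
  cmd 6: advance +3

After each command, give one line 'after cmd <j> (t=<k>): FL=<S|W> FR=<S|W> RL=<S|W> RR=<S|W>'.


after cmd 1 (t=5): FL=W FR=S RL=S RR=W
after cmd 2 (t=11): FL=W FR=S RL=S RR=W
after cmd 3 (t=16): FL=S FR=W RL=W RR=S
after cmd 4 (t=23): FL=S FR=W RL=W RR=S
after cmd 5 (t=26): FL=W FR=S RL=S RR=W
after cmd 6 (t=29): FL=W FR=S RL=S RR=W

start t=4: FL=W FR=S RL=S RR=W
cmd 1: advance +1 → t=5, phase=(7,3,3,7) → FL=W FR=S RL=S RR=W
cmd 2: advance +6 → t=11, phase=(5,1,1,5) → FL=W FR=S RL=S RR=W
cmd 3: advance +5 → t=16, phase=(2,6,6,2) → FL=S FR=W RL=W RR=S
cmd 4: advance +7 → t=23, phase=(1,5,5,1) → FL=S FR=W RL=W RR=S
cmd 5: advance +3 → t=26, phase=(4,0,0,4) → FL=W FR=S RL=S RR=W
cmd 6: advance +3 → t=29, phase=(7,3,3,7) → FL=W FR=S RL=S RR=W


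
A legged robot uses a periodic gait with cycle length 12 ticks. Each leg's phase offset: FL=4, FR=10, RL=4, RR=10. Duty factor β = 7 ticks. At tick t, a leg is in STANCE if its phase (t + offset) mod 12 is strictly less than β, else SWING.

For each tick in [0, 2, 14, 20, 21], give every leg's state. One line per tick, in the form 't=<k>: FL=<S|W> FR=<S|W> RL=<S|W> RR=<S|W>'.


t=0: phase=(4,10,4,10) vs β=7 → FL=S FR=W RL=S RR=W
t=2: phase=(6,0,6,0) vs β=7 → FL=S FR=S RL=S RR=S
t=14: phase=(6,0,6,0) vs β=7 → FL=S FR=S RL=S RR=S
t=20: phase=(0,6,0,6) vs β=7 → FL=S FR=S RL=S RR=S
t=21: phase=(1,7,1,7) vs β=7 → FL=S FR=W RL=S RR=W

t=0: FL=S FR=W RL=S RR=W
t=2: FL=S FR=S RL=S RR=S
t=14: FL=S FR=S RL=S RR=S
t=20: FL=S FR=S RL=S RR=S
t=21: FL=S FR=W RL=S RR=W


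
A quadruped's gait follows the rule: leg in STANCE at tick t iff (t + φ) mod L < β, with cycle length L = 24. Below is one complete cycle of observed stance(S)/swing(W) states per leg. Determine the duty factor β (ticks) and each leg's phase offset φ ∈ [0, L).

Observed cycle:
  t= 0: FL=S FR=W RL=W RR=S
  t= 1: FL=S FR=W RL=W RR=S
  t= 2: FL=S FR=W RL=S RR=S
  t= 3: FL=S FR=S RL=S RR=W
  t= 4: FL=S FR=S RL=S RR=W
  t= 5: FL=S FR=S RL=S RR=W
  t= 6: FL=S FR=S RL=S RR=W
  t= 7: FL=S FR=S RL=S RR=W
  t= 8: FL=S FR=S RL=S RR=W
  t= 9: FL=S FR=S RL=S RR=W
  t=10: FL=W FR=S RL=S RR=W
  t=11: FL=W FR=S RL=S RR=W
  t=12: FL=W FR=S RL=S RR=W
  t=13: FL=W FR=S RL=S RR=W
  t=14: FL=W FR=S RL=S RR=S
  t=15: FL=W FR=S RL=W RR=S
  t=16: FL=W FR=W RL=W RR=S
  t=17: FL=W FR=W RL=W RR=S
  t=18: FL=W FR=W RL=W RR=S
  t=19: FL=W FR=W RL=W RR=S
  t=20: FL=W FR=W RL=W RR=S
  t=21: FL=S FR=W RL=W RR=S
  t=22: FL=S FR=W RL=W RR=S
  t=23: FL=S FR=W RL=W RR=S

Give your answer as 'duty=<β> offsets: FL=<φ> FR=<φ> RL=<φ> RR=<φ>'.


duty β = stance ticks per leg = 13
FL: stance ticks = 13; W→S at t=21 → φ=3
FR: stance ticks = 13; W→S at t=3 → φ=21
RL: stance ticks = 13; W→S at t=2 → φ=22
RR: stance ticks = 13; W→S at t=14 → φ=10

duty=13 offsets: FL=3 FR=21 RL=22 RR=10


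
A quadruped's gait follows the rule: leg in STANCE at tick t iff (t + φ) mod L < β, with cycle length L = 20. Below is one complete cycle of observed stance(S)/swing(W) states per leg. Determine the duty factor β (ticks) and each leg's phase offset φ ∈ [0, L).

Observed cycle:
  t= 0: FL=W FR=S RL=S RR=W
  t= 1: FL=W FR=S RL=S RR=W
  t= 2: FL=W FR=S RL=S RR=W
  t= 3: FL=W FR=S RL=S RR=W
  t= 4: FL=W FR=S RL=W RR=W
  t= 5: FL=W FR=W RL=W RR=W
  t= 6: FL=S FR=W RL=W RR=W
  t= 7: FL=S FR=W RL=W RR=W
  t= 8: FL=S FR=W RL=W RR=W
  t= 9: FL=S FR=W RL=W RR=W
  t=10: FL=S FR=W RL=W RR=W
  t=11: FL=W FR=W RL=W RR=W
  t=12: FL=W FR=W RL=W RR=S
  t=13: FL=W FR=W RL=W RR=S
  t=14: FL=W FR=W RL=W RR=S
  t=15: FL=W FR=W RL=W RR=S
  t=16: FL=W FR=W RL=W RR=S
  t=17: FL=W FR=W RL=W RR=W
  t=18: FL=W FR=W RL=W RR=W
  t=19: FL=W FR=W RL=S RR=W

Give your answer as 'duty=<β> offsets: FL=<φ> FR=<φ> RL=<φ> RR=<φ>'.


duty=5 offsets: FL=14 FR=0 RL=1 RR=8

duty β = stance ticks per leg = 5
FL: stance ticks = 5; W→S at t=6 → φ=14
FR: stance ticks = 5; W→S at t=0 → φ=0
RL: stance ticks = 5; W→S at t=19 → φ=1
RR: stance ticks = 5; W→S at t=12 → φ=8
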